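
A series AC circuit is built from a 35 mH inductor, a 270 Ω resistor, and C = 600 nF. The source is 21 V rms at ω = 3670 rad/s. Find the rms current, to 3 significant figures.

X_L = ωL = 128 Ω
X_C = 1/(ωC) = 454 Ω
Net reactance X = X_L − X_C = -326 Ω
Z = 270 − j326 Ω
|Z| = √(270² + 326²) = 423 Ω
I = V/|Z| = 21/423 = 49.6 mA

49.6 mA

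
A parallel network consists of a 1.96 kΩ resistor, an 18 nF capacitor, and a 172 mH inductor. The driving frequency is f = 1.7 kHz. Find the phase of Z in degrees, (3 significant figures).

34.6°

ω = 2πf = 10680 rad/s
X_L = ωL = 1840 Ω
X_C = 1/(ωC) = 5200 Ω
Parallel: admittances add. Y = 1/R + 1/(jωL) + jωC
Y = (0.000510 − j0.000352) S
|Y| = 0.000620 S → |Z| = 1/|Y| = 1610 Ω, ∠Z = −∠Y = 34.6°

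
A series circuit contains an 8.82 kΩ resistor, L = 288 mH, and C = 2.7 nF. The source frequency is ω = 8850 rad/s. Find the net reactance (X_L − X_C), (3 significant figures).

X_L = ωL = 2550 Ω
X_C = 1/(ωC) = 41800 Ω
X = 2550 − 41800 = -39300 Ω

-39300 Ω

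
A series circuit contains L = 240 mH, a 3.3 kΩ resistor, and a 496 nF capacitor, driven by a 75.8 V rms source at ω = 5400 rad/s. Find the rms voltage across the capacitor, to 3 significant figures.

8.26 V

X_L = ωL = 1300 Ω
X_C = 1/(ωC) = 373 Ω
Net reactance X = X_L − X_C = 923 Ω
Z = 3300 + j923 Ω
|Z| = √(3300² + 923²) = 3430 Ω
I = V/|Z| = 22.1 mA
V_C = I·|Z_C| = 0.0221 × 373 = 8.26 V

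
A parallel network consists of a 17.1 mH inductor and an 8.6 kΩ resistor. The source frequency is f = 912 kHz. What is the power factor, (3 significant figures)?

ω = 2πf = 5.73e+06 rad/s
X_L = ωL = 98000 Ω
Parallel: admittances add. Y = 1/R + 1/(jωL)
Y = (0.000116 − j1.02e-05) S
|Y| = 0.000117 S → |Z| = 1/|Y| = 8570 Ω, ∠Z = −∠Y = 5.02°
cos φ = cos(5.02°) = 0.996

0.996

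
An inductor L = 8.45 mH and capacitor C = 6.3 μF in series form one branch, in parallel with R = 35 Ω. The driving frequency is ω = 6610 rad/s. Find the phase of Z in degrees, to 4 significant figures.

47.71°

X_L = ωL = 55.85 Ω
X_C = 1/(ωC) = 24.01 Ω
Branch 1: Z₁ = R = 35.00 Ω
Branch 2 (series LC): Z₂ = j(X_L − X_C) = j31.84 Ω
Parallel: Z = Z₁Z₂/(Z₁+Z₂), |Z| = 23.55 Ω, ∠Z = 47.71°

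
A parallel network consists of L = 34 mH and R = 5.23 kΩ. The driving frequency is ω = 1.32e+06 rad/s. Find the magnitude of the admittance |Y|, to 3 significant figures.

192 μS

X_L = ωL = 44900 Ω
Parallel: admittances add. Y = 1/R + 1/(jωL)
Y = (0.000191 − j2.23e-05) S
|Y| = 0.000192 S → |Z| = 1/|Y| = 5190 Ω, ∠Z = −∠Y = 6.65°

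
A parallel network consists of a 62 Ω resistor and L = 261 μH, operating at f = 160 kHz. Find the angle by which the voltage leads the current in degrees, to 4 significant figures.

13.29°

ω = 2πf = 1.005e+06 rad/s
X_L = ωL = 262.4 Ω
Parallel: admittances add. Y = 1/R + 1/(jωL)
Y = (0.01613 − j0.003811) S
|Y| = 0.01657 S → |Z| = 1/|Y| = 60.34 Ω, ∠Z = −∠Y = 13.29°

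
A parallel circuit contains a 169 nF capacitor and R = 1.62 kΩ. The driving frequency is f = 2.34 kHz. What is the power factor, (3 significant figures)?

ω = 2πf = 14700 rad/s
X_C = 1/(ωC) = 402 Ω
Parallel: admittances add. Y = 1/R + jωC
Y = (0.000617 + j0.00248) S
|Y| = 0.00256 S → |Z| = 1/|Y| = 391 Ω, ∠Z = −∠Y = -76.0°
cos φ = cos(-76.0°) = 0.241

0.241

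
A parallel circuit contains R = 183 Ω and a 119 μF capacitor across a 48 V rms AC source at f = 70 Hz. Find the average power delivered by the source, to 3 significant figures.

12.6 W

ω = 2πf = 439.8 rad/s
X_C = 1/(ωC) = 19.1 Ω
Parallel: admittances add. Y = 1/R + jωC
Y = (0.00546 + j0.0523) S
|Y| = 0.0526 S → |Z| = 1/|Y| = 19.0 Ω, ∠Z = −∠Y = -84.0°
I = V/|Z| = 2.53 A
P = VI cos φ = 48 × 2.53 × cos(-84.0°) = 12.6 W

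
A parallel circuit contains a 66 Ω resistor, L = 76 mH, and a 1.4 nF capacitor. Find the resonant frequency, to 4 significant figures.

ω₀ = 1/√(LC) = 1/√(0.076 × 1.4e-09) = 96950 rad/s
f₀ = ω₀/(2π) = 15.43 kHz

15.43 kHz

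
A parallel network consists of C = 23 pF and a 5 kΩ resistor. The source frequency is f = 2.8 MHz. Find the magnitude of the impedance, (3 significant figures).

2220 Ω

ω = 2πf = 1.759e+07 rad/s
X_C = 1/(ωC) = 2470 Ω
Parallel: admittances add. Y = 1/R + jωC
Y = (0.000200 + j0.000405) S
|Y| = 0.000451 S → |Z| = 1/|Y| = 2220 Ω, ∠Z = −∠Y = -63.7°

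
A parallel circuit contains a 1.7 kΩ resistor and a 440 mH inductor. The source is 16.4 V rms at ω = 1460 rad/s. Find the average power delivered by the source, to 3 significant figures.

X_L = ωL = 642 Ω
Parallel: admittances add. Y = 1/R + 1/(jωL)
Y = (0.000588 − j0.00156) S
|Y| = 0.00166 S → |Z| = 1/|Y| = 601 Ω, ∠Z = −∠Y = 69.3°
I = V/|Z| = 27.3 mA
P = VI cos φ = 16.4 × 0.0273 × cos(69.3°) = 158 mW

158 mW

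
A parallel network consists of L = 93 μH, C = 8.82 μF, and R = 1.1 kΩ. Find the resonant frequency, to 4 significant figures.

5.557 kHz

ω₀ = 1/√(LC) = 1/√(9.3e-05 × 8.82e-06) = 34920 rad/s
f₀ = ω₀/(2π) = 5.557 kHz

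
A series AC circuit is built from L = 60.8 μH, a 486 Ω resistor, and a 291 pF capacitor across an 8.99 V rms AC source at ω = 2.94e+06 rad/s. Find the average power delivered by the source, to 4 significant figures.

X_L = ωL = 178.8 Ω
X_C = 1/(ωC) = 1169 Ω
Net reactance X = X_L − X_C = -990.1 Ω
Z = 486.0 − j990.1 Ω
|Z| = √(486.0² + 990.1²) = 1103 Ω
∠Z = arctan(-990.1/486.0) = -63.86°
I = V/|Z| = 8.151 mA
P = VI cos φ = 8.99 × 0.008151 × cos(-63.86°) = 32.29 mW

32.29 mW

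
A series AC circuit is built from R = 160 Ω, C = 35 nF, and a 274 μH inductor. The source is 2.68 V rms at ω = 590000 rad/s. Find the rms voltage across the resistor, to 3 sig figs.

2.19 V

X_L = ωL = 162 Ω
X_C = 1/(ωC) = 48.4 Ω
Net reactance X = X_L − X_C = 113 Ω
Z = 160 + j113 Ω
|Z| = √(160² + 113²) = 196 Ω
I = V/|Z| = 13.7 mA
V_R = I·|Z_R| = 0.0137 × 160 = 2.19 V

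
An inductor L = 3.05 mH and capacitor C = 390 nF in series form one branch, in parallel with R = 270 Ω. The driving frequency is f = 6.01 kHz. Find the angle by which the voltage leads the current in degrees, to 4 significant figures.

80.07°

ω = 2πf = 37760 rad/s
X_L = ωL = 115.2 Ω
X_C = 1/(ωC) = 67.90 Ω
Branch 1: Z₁ = R = 270.0 Ω
Branch 2 (series LC): Z₂ = j(X_L − X_C) = j47.27 Ω
Parallel: Z = Z₁Z₂/(Z₁+Z₂), |Z| = 46.56 Ω, ∠Z = 80.07°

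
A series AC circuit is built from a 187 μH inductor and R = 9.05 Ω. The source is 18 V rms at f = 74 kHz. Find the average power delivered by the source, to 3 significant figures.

384 mW

ω = 2πf = 465000 rad/s
X_L = ωL = 86.9 Ω
Z = 9.05 + j86.9 Ω
|Z| = √(9.05² + 86.9²) = 87.4 Ω
∠Z = arctan(86.9/9.05) = 84.1°
I = V/|Z| = 206 mA
P = VI cos φ = 18 × 0.206 × cos(84.1°) = 384 mW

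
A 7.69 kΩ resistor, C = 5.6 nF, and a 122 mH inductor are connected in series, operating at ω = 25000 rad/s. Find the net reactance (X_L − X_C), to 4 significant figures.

X_L = ωL = 3050 Ω
X_C = 1/(ωC) = 7143 Ω
X = 3050 − 7143 = -4093 Ω

-4093 Ω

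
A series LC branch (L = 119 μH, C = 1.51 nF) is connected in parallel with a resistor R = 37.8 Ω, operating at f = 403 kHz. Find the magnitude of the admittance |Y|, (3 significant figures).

ω = 2πf = 2.532e+06 rad/s
X_L = ωL = 301 Ω
X_C = 1/(ωC) = 262 Ω
Branch 1: Z₁ = R = 37.8 Ω
Branch 2 (series LC): Z₂ = j(X_L − X_C) = j39.8 Ω
Parallel: Z = Z₁Z₂/(Z₁+Z₂), |Z| = 27.4 Ω, ∠Z = 43.5°
|Y| = 1/|Z| = 36.5 mS

36.5 mS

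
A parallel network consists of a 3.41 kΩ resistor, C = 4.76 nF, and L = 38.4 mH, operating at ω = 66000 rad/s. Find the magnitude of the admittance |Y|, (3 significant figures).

304 μS

X_L = ωL = 2530 Ω
X_C = 1/(ωC) = 3180 Ω
Parallel: admittances add. Y = 1/R + 1/(jωL) + jωC
Y = (0.000293 − j8.04e-05) S
|Y| = 0.000304 S → |Z| = 1/|Y| = 3290 Ω, ∠Z = −∠Y = 15.3°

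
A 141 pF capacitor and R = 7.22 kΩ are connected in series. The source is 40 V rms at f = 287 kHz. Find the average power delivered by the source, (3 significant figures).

171 mW

ω = 2πf = 1.803e+06 rad/s
X_C = 1/(ωC) = 3930 Ω
Z = 7220 − j3930 Ω
|Z| = √(7220² + 3930²) = 8220 Ω
∠Z = arctan(-3930/7220) = -28.6°
I = V/|Z| = 4.87 mA
P = VI cos φ = 40 × 0.00487 × cos(-28.6°) = 171 mW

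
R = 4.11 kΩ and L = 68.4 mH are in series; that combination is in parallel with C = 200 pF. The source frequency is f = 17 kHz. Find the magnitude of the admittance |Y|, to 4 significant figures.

ω = 2πf = 106800 rad/s
X_L = ωL = 7306 Ω
X_C = 1/(ωC) = 46810 Ω
Branch 1 (R+jX_L): Z₁ = 4110 + j7306 Ω, |Z₁| = 8383 Ω
Branch 2 (−jX_C): Z₂ = −j46810 Ω
Parallel: Z = Z₁Z₂/(Z₁+Z₂), |Z| = 9880 Ω, ∠Z = 54.70°
|Y| = 1/|Z| = 101.2 μS

101.2 μS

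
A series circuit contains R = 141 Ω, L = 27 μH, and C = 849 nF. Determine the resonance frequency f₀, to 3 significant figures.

33.2 kHz

ω₀ = 1/√(LC) = 1/√(2.7e-05 × 8.49e-07) = 208900 rad/s
f₀ = ω₀/(2π) = 33.2 kHz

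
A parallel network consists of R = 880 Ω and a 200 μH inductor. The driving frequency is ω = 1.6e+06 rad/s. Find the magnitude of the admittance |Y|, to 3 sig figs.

3.33 mS

X_L = ωL = 320 Ω
Parallel: admittances add. Y = 1/R + 1/(jωL)
Y = (0.00114 − j0.00313) S
|Y| = 0.00333 S → |Z| = 1/|Y| = 301 Ω, ∠Z = −∠Y = 70.0°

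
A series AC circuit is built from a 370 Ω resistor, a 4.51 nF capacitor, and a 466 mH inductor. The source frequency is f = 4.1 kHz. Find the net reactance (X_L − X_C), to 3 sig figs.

3400 Ω

ω = 2πf = 25760 rad/s
X_L = ωL = 12000 Ω
X_C = 1/(ωC) = 8610 Ω
X = 12000 − 8610 = 3400 Ω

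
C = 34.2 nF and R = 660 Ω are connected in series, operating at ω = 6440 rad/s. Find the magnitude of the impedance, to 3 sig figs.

X_C = 1/(ωC) = 4540 Ω
Z = 660 − j4540 Ω
|Z| = √(660² + 4540²) = 4590 Ω

4590 Ω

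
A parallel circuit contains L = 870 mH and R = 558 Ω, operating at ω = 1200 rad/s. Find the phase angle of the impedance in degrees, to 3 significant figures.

X_L = ωL = 1040 Ω
Parallel: admittances add. Y = 1/R + 1/(jωL)
Y = (0.00179 − j0.000958) S
|Y| = 0.00203 S → |Z| = 1/|Y| = 492 Ω, ∠Z = −∠Y = 28.1°

28.1°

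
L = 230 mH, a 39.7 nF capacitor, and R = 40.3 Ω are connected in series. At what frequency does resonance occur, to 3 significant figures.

1.67 kHz

ω₀ = 1/√(LC) = 1/√(0.23 × 3.97e-08) = 10470 rad/s
f₀ = ω₀/(2π) = 1.67 kHz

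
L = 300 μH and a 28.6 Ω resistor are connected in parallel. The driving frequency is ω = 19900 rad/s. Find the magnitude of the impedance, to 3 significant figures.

X_L = ωL = 5.97 Ω
Parallel: admittances add. Y = 1/R + 1/(jωL)
Y = (0.0350 − j0.168) S
|Y| = 0.171 S → |Z| = 1/|Y| = 5.84 Ω, ∠Z = −∠Y = 78.2°

5.84 Ω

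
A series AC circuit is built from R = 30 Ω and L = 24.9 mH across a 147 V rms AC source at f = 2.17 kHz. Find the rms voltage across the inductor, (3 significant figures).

146 V

ω = 2πf = 13630 rad/s
X_L = ωL = 339 Ω
Z = 30.0 + j339 Ω
|Z| = √(30.0² + 339²) = 341 Ω
I = V/|Z| = 431 mA
V_L = I·|Z_L| = 0.431 × 339 = 146 V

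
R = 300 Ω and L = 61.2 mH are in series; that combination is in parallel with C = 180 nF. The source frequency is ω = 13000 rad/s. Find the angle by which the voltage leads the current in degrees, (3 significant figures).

X_L = ωL = 796 Ω
X_C = 1/(ωC) = 427 Ω
Branch 1 (R+jX_L): Z₁ = 300 + j796 Ω, |Z₁| = 850 Ω
Branch 2 (−jX_C): Z₂ = −j427 Ω
Parallel: Z = Z₁Z₂/(Z₁+Z₂), |Z| = 765 Ω, ∠Z = -71.5°

-71.5°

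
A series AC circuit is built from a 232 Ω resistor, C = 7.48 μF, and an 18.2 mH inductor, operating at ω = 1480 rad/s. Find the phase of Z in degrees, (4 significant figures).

X_L = ωL = 26.94 Ω
X_C = 1/(ωC) = 90.33 Ω
Net reactance X = X_L − X_C = -63.39 Ω
Z = 232.0 − j63.39 Ω
|Z| = √(232.0² + 63.39²) = 240.5 Ω
∠Z = arctan(-63.39/232.0) = -15.28°

-15.28°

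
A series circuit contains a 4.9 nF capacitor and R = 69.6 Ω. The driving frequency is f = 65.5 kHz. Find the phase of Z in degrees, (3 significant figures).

-82.0°

ω = 2πf = 411500 rad/s
X_C = 1/(ωC) = 496 Ω
Z = 69.6 − j496 Ω
|Z| = √(69.6² + 496²) = 501 Ω
∠Z = arctan(-496/69.6) = -82.0°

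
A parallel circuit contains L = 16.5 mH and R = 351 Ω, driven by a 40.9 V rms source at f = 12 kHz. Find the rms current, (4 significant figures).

121.1 mA

ω = 2πf = 75400 rad/s
X_L = ωL = 1244 Ω
Parallel: admittances add. Y = 1/R + 1/(jωL)
Y = (0.002849 − j0.0008038) S
|Y| = 0.002960 S → |Z| = 1/|Y| = 337.8 Ω, ∠Z = −∠Y = 15.76°
I = V/|Z| = 40.9/337.8 = 121.1 mA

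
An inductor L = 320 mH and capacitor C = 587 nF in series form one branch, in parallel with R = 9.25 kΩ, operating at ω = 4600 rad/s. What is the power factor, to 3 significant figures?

0.118

X_L = ωL = 1470 Ω
X_C = 1/(ωC) = 370 Ω
Branch 1: Z₁ = R = 9250 Ω
Branch 2 (series LC): Z₂ = j(X_L − X_C) = j1100 Ω
Parallel: Z = Z₁Z₂/(Z₁+Z₂), |Z| = 1090 Ω, ∠Z = 83.2°
cos φ = cos(83.2°) = 0.118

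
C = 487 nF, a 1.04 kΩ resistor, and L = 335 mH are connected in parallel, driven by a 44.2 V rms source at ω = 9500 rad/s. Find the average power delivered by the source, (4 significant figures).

1.878 W

X_L = ωL = 3182 Ω
X_C = 1/(ωC) = 216.1 Ω
Parallel: admittances add. Y = 1/R + 1/(jωL) + jωC
Y = (0.0009615 + j0.004312) S
|Y| = 0.004418 S → |Z| = 1/|Y| = 226.3 Ω, ∠Z = −∠Y = -77.43°
I = V/|Z| = 195.3 mA
P = VI cos φ = 44.2 × 0.1953 × cos(-77.43°) = 1.878 W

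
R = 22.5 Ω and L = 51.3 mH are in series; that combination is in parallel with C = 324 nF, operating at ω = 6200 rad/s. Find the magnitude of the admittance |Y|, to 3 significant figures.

X_L = ωL = 318 Ω
X_C = 1/(ωC) = 498 Ω
Branch 1 (R+jX_L): Z₁ = 22.5 + j318 Ω, |Z₁| = 319 Ω
Branch 2 (−jX_C): Z₂ = −j498 Ω
Parallel: Z = Z₁Z₂/(Z₁+Z₂), |Z| = 876 Ω, ∠Z = 78.8°
|Y| = 1/|Z| = 1.14 mS

1.14 mS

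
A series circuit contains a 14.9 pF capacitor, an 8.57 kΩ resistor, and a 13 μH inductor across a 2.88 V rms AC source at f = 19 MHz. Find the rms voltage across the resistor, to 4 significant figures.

2.861 V

ω = 2πf = 1.194e+08 rad/s
X_L = ωL = 1552 Ω
X_C = 1/(ωC) = 562.2 Ω
Net reactance X = X_L − X_C = 989.8 Ω
Z = 8570 + j989.8 Ω
|Z| = √(8570² + 989.8²) = 8627 Ω
I = V/|Z| = 333.8 μA
V_R = I·|Z_R| = 0.0003338 × 8570 = 2.861 V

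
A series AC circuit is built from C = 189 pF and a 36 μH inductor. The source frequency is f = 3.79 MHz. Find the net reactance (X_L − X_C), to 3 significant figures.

ω = 2πf = 2.381e+07 rad/s
X_L = ωL = 857 Ω
X_C = 1/(ωC) = 222 Ω
X = 857 − 222 = 635 Ω

635 Ω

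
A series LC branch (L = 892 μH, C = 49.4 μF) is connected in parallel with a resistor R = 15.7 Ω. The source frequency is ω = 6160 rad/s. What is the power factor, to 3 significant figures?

0.139

X_L = ωL = 5.49 Ω
X_C = 1/(ωC) = 3.29 Ω
Branch 1: Z₁ = R = 15.7 Ω
Branch 2 (series LC): Z₂ = j(X_L − X_C) = j2.21 Ω
Parallel: Z = Z₁Z₂/(Z₁+Z₂), |Z| = 2.19 Ω, ∠Z = 82.0°
cos φ = cos(82.0°) = 0.139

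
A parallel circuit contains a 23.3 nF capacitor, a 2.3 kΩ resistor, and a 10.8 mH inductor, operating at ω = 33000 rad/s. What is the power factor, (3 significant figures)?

X_L = ωL = 356 Ω
X_C = 1/(ωC) = 1300 Ω
Parallel: admittances add. Y = 1/R + 1/(jωL) + jωC
Y = (0.000435 − j0.00204) S
|Y| = 0.00208 S → |Z| = 1/|Y| = 480 Ω, ∠Z = −∠Y = 78.0°
cos φ = cos(78.0°) = 0.209

0.209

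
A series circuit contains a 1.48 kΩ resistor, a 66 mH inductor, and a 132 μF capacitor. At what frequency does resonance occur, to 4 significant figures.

ω₀ = 1/√(LC) = 1/√(0.066 × 0.000132) = 338.8 rad/s
f₀ = ω₀/(2π) = 53.92 Hz

53.92 Hz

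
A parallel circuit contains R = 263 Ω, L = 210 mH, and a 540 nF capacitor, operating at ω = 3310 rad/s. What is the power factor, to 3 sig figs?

0.996

X_L = ωL = 695 Ω
X_C = 1/(ωC) = 559 Ω
Parallel: admittances add. Y = 1/R + 1/(jωL) + jωC
Y = (0.00380 + j0.000349) S
|Y| = 0.00382 S → |Z| = 1/|Y| = 262 Ω, ∠Z = −∠Y = -5.24°
cos φ = cos(-5.24°) = 0.996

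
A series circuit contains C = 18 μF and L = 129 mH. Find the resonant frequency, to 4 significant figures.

104.4 Hz

ω₀ = 1/√(LC) = 1/√(0.129 × 1.8e-05) = 656.2 rad/s
f₀ = ω₀/(2π) = 104.4 Hz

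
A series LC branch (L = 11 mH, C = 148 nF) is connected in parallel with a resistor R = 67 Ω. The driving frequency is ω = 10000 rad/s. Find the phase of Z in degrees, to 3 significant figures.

-6.75°

X_L = ωL = 110 Ω
X_C = 1/(ωC) = 676 Ω
Branch 1: Z₁ = R = 67.0 Ω
Branch 2 (series LC): Z₂ = j(X_L − X_C) = −j566 Ω
Parallel: Z = Z₁Z₂/(Z₁+Z₂), |Z| = 66.5 Ω, ∠Z = -6.75°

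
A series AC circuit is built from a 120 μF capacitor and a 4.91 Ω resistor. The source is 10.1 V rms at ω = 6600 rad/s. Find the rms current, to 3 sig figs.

1.99 A

X_C = 1/(ωC) = 1.26 Ω
Z = 4.91 − j1.26 Ω
|Z| = √(4.91² + 1.26²) = 5.07 Ω
I = V/|Z| = 10.1/5.07 = 1.99 A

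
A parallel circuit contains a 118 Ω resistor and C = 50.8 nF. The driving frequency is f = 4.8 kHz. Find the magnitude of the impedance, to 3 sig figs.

ω = 2πf = 30160 rad/s
X_C = 1/(ωC) = 653 Ω
Parallel: admittances add. Y = 1/R + jωC
Y = (0.00847 + j0.00153) S
|Y| = 0.00861 S → |Z| = 1/|Y| = 116 Ω, ∠Z = −∠Y = -10.2°

116 Ω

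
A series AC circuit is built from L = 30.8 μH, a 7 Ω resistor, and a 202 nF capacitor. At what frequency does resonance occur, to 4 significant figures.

63.81 kHz

ω₀ = 1/√(LC) = 1/√(3.08e-05 × 2.02e-07) = 400900 rad/s
f₀ = ω₀/(2π) = 63.81 kHz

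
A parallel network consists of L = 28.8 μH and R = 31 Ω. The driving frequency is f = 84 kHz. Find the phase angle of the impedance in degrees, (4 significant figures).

ω = 2πf = 527800 rad/s
X_L = ωL = 15.20 Ω
Parallel: admittances add. Y = 1/R + 1/(jωL)
Y = (0.03226 − j0.06579) S
|Y| = 0.07327 S → |Z| = 1/|Y| = 13.65 Ω, ∠Z = −∠Y = 63.88°

63.88°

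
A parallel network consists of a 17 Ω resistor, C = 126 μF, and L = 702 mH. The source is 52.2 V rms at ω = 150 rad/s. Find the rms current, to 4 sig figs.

X_L = ωL = 105.3 Ω
X_C = 1/(ωC) = 52.91 Ω
Parallel: admittances add. Y = 1/R + 1/(jωL) + jωC
Y = (0.05882 + j0.009403) S
|Y| = 0.05957 S → |Z| = 1/|Y| = 16.79 Ω, ∠Z = −∠Y = -9.082°
I = V/|Z| = 52.2/16.79 = 3.110 A

3.110 A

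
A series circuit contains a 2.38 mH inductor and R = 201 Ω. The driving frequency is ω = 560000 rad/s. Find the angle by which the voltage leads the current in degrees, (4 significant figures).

X_L = ωL = 1333 Ω
Z = 201.0 + j1333 Ω
|Z| = √(201.0² + 1333²) = 1348 Ω
∠Z = arctan(1333/201.0) = 81.42°

81.42°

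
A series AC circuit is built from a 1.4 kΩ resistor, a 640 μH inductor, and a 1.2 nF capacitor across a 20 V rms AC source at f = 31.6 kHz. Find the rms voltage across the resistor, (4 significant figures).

ω = 2πf = 198500 rad/s
X_L = ωL = 127.1 Ω
X_C = 1/(ωC) = 4197 Ω
Net reactance X = X_L − X_C = -4070 Ω
Z = 1400 − j4070 Ω
|Z| = √(1400² + 4070²) = 4304 Ω
I = V/|Z| = 4.647 mA
V_R = I·|Z_R| = 0.004647 × 1400 = 6.505 V

6.505 V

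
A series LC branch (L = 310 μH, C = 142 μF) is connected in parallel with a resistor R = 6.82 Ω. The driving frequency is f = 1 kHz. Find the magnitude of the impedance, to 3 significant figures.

0.821 Ω

ω = 2πf = 6283 rad/s
X_L = ωL = 1.95 Ω
X_C = 1/(ωC) = 1.12 Ω
Branch 1: Z₁ = R = 6.82 Ω
Branch 2 (series LC): Z₂ = j(X_L − X_C) = j0.827 Ω
Parallel: Z = Z₁Z₂/(Z₁+Z₂), |Z| = 0.821 Ω, ∠Z = 83.1°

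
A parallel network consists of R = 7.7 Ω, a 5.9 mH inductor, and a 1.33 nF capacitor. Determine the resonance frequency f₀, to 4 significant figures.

56.82 kHz

ω₀ = 1/√(LC) = 1/√(0.0059 × 1.33e-09) = 357000 rad/s
f₀ = ω₀/(2π) = 56.82 kHz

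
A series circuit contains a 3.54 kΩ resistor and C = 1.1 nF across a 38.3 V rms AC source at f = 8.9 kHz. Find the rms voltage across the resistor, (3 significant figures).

8.15 V

ω = 2πf = 55920 rad/s
X_C = 1/(ωC) = 16300 Ω
Z = 3540 − j16300 Ω
|Z| = √(3540² + 16300²) = 16600 Ω
I = V/|Z| = 2.30 mA
V_R = I·|Z_R| = 0.00230 × 3540 = 8.15 V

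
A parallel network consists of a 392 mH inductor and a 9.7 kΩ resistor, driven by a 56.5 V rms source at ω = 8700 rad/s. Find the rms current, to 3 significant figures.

17.6 mA

X_L = ωL = 3410 Ω
Parallel: admittances add. Y = 1/R + 1/(jωL)
Y = (0.000103 − j0.000293) S
|Y| = 0.000311 S → |Z| = 1/|Y| = 3220 Ω, ∠Z = −∠Y = 70.6°
I = V/|Z| = 56.5/3220 = 17.6 mA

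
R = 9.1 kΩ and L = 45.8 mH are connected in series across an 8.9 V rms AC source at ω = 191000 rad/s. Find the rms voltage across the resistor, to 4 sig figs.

6.416 V

X_L = ωL = 8748 Ω
Z = 9100 + j8748 Ω
|Z| = √(9100² + 8748²) = 12620 Ω
I = V/|Z| = 705.1 μA
V_R = I·|Z_R| = 0.0007051 × 9100 = 6.416 V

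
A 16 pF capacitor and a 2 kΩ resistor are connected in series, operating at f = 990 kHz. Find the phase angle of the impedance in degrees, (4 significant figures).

-78.74°

ω = 2πf = 6.22e+06 rad/s
X_C = 1/(ωC) = 10050 Ω
Z = 2000 − j10050 Ω
|Z| = √(2000² + 10050²) = 10240 Ω
∠Z = arctan(-10050/2000) = -78.74°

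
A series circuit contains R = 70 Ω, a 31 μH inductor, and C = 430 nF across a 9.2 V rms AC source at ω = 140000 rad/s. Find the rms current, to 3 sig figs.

129 mA

X_L = ωL = 4.34 Ω
X_C = 1/(ωC) = 16.6 Ω
Net reactance X = X_L − X_C = -12.3 Ω
Z = 70.0 − j12.3 Ω
|Z| = √(70.0² + 12.3²) = 71.1 Ω
I = V/|Z| = 9.2/71.1 = 129 mA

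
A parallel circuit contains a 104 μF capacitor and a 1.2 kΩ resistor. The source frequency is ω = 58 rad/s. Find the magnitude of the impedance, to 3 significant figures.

164 Ω

X_C = 1/(ωC) = 166 Ω
Parallel: admittances add. Y = 1/R + jωC
Y = (0.000833 + j0.00603) S
|Y| = 0.00609 S → |Z| = 1/|Y| = 164 Ω, ∠Z = −∠Y = -82.1°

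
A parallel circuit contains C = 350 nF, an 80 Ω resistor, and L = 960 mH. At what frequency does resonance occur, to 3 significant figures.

275 Hz

ω₀ = 1/√(LC) = 1/√(0.96 × 3.5e-07) = 1725 rad/s
f₀ = ω₀/(2π) = 275 Hz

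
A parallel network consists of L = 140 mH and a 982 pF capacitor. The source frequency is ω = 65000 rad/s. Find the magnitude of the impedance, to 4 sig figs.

21710 Ω

X_L = ωL = 9100 Ω
X_C = 1/(ωC) = 15670 Ω
Parallel: admittances add. Y = 1/(jωL) + jωC
Y = (0 − j4.606e-05) S
|Y| = 4.606e-05 S → |Z| = 1/|Y| = 21710 Ω, ∠Z = −∠Y = 90.00°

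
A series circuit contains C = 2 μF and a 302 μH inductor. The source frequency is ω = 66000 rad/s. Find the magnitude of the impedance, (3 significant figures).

X_L = ωL = 19.9 Ω
X_C = 1/(ωC) = 7.58 Ω
Net reactance X = X_L − X_C = 12.4 Ω
Z = j12.4 Ω
|Z| = √(0² + 12.4²) = 12.4 Ω

12.4 Ω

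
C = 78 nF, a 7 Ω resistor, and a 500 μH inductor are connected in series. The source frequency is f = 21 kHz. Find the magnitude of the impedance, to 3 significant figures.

ω = 2πf = 131900 rad/s
X_L = ωL = 66.0 Ω
X_C = 1/(ωC) = 97.2 Ω
Net reactance X = X_L − X_C = -31.2 Ω
Z = 7.00 − j31.2 Ω
|Z| = √(7.00² + 31.2²) = 32.0 Ω

32.0 Ω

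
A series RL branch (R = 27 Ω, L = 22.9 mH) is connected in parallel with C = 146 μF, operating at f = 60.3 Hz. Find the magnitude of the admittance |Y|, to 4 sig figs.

ω = 2πf = 378.9 rad/s
X_L = ωL = 8.676 Ω
X_C = 1/(ωC) = 18.08 Ω
Branch 1 (R+jX_L): Z₁ = 27.00 + j8.676 Ω, |Z₁| = 28.36 Ω
Branch 2 (−jX_C): Z₂ = −j18.08 Ω
Parallel: Z = Z₁Z₂/(Z₁+Z₂), |Z| = 17.93 Ω, ∠Z = -52.99°
|Y| = 1/|Z| = 55.77 mS

55.77 mS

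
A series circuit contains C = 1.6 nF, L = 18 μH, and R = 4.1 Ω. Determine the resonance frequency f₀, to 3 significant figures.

938 kHz

ω₀ = 1/√(LC) = 1/√(1.8e-05 × 1.6e-09) = 5.893e+06 rad/s
f₀ = ω₀/(2π) = 938 kHz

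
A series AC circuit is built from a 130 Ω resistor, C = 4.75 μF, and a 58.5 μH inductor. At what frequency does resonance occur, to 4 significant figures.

9.548 kHz

ω₀ = 1/√(LC) = 1/√(5.85e-05 × 4.75e-06) = 59990 rad/s
f₀ = ω₀/(2π) = 9.548 kHz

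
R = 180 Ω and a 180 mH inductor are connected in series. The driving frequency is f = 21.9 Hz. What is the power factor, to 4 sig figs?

0.9907

ω = 2πf = 137.6 rad/s
X_L = ωL = 24.77 Ω
Z = 180.0 + j24.77 Ω
|Z| = √(180.0² + 24.77²) = 181.7 Ω
∠Z = arctan(24.77/180.0) = 7.835°
cos φ = cos(7.835°) = 0.9907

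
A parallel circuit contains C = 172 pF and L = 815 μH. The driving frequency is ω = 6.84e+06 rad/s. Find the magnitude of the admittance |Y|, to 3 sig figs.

997 μS

X_L = ωL = 5570 Ω
X_C = 1/(ωC) = 850 Ω
Parallel: admittances add. Y = 1/(jωL) + jωC
Y = (0 + j0.000997) S
|Y| = 0.000997 S → |Z| = 1/|Y| = 1000 Ω, ∠Z = −∠Y = -90.0°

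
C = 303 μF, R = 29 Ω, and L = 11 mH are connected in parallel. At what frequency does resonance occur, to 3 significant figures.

ω₀ = 1/√(LC) = 1/√(0.011 × 0.000303) = 547.7 rad/s
f₀ = ω₀/(2π) = 87.2 Hz

87.2 Hz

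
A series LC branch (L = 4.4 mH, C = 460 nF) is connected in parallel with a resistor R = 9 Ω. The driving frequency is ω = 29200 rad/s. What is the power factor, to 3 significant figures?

0.986

X_L = ωL = 128 Ω
X_C = 1/(ωC) = 74.4 Ω
Branch 1: Z₁ = R = 9.00 Ω
Branch 2 (series LC): Z₂ = j(X_L − X_C) = j54.0 Ω
Parallel: Z = Z₁Z₂/(Z₁+Z₂), |Z| = 8.88 Ω, ∠Z = 9.46°
cos φ = cos(9.46°) = 0.986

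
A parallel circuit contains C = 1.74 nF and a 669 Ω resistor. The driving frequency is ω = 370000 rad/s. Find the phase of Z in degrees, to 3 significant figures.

X_C = 1/(ωC) = 1550 Ω
Parallel: admittances add. Y = 1/R + jωC
Y = (0.00149 + j0.000644) S
|Y| = 0.00163 S → |Z| = 1/|Y| = 614 Ω, ∠Z = −∠Y = -23.3°

-23.3°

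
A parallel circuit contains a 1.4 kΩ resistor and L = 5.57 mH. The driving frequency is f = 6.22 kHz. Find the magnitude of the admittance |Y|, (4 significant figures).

4.649 mS

ω = 2πf = 39080 rad/s
X_L = ωL = 217.7 Ω
Parallel: admittances add. Y = 1/R + 1/(jωL)
Y = (0.0007143 − j0.004594) S
|Y| = 0.004649 S → |Z| = 1/|Y| = 215.1 Ω, ∠Z = −∠Y = 81.16°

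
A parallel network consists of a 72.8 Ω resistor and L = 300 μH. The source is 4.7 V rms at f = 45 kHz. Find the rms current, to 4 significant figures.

85.08 mA

ω = 2πf = 282700 rad/s
X_L = ωL = 84.82 Ω
Parallel: admittances add. Y = 1/R + 1/(jωL)
Y = (0.01374 − j0.01179) S
|Y| = 0.01810 S → |Z| = 1/|Y| = 55.24 Ω, ∠Z = −∠Y = 40.64°
I = V/|Z| = 4.7/55.24 = 85.08 mA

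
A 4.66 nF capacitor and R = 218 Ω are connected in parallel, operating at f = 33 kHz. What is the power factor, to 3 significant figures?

0.979

ω = 2πf = 207300 rad/s
X_C = 1/(ωC) = 1030 Ω
Parallel: admittances add. Y = 1/R + jωC
Y = (0.00459 + j0.000966) S
|Y| = 0.00469 S → |Z| = 1/|Y| = 213 Ω, ∠Z = −∠Y = -11.9°
cos φ = cos(-11.9°) = 0.979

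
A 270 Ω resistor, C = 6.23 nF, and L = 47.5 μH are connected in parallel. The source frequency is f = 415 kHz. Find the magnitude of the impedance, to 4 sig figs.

111.5 Ω

ω = 2πf = 2.608e+06 rad/s
X_L = ωL = 123.9 Ω
X_C = 1/(ωC) = 61.56 Ω
Parallel: admittances add. Y = 1/R + 1/(jωL) + jωC
Y = (0.003704 + j0.008171) S
|Y| = 0.008971 S → |Z| = 1/|Y| = 111.5 Ω, ∠Z = −∠Y = -65.62°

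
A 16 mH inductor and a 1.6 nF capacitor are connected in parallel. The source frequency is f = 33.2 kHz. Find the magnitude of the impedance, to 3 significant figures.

ω = 2πf = 208600 rad/s
X_L = ωL = 3340 Ω
X_C = 1/(ωC) = 3000 Ω
Parallel: admittances add. Y = 1/(jωL) + jωC
Y = (0 + j3.41e-05) S
|Y| = 3.41e-05 S → |Z| = 1/|Y| = 29300 Ω, ∠Z = −∠Y = -90.0°

29300 Ω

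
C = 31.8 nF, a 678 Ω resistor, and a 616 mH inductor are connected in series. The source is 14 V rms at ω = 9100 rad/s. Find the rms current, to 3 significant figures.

X_L = ωL = 5610 Ω
X_C = 1/(ωC) = 3460 Ω
Net reactance X = X_L − X_C = 2150 Ω
Z = 678 + j2150 Ω
|Z| = √(678² + 2150²) = 2250 Ω
I = V/|Z| = 14/2250 = 6.21 mA

6.21 mA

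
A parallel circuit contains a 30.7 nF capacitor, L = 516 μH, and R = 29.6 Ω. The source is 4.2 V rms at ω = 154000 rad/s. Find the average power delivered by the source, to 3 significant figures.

596 mW

X_L = ωL = 79.5 Ω
X_C = 1/(ωC) = 212 Ω
Parallel: admittances add. Y = 1/R + 1/(jωL) + jωC
Y = (0.0338 − j0.00786) S
|Y| = 0.0347 S → |Z| = 1/|Y| = 28.8 Ω, ∠Z = −∠Y = 13.1°
I = V/|Z| = 146 mA
P = VI cos φ = 4.2 × 0.146 × cos(13.1°) = 596 mW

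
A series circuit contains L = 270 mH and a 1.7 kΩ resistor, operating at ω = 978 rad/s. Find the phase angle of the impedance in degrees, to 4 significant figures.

X_L = ωL = 264.1 Ω
Z = 1700 + j264.1 Ω
|Z| = √(1700² + 264.1²) = 1720 Ω
∠Z = arctan(264.1/1700) = 8.829°

8.829°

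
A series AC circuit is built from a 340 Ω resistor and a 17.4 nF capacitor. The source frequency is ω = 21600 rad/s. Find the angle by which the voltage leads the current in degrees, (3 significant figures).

-82.7°

X_C = 1/(ωC) = 2660 Ω
Z = 340 − j2660 Ω
|Z| = √(340² + 2660²) = 2680 Ω
∠Z = arctan(-2660/340) = -82.7°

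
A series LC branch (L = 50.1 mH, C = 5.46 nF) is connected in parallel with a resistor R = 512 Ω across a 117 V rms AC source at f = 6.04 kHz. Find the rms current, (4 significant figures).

ω = 2πf = 37950 rad/s
X_L = ωL = 1901 Ω
X_C = 1/(ωC) = 4826 Ω
Branch 1: Z₁ = R = 512.0 Ω
Branch 2 (series LC): Z₂ = j(X_L − X_C) = −j2925 Ω
Parallel: Z = Z₁Z₂/(Z₁+Z₂), |Z| = 504.3 Ω, ∠Z = -9.930°
I = V/|Z| = 117/504.3 = 232.0 mA

232.0 mA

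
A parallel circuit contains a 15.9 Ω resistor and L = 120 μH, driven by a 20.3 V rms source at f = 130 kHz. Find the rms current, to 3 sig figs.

ω = 2πf = 816800 rad/s
X_L = ωL = 98.0 Ω
Parallel: admittances add. Y = 1/R + 1/(jωL)
Y = (0.0629 − j0.0102) S
|Y| = 0.0637 S → |Z| = 1/|Y| = 15.7 Ω, ∠Z = −∠Y = 9.21°
I = V/|Z| = 20.3/15.7 = 1.29 A

1.29 A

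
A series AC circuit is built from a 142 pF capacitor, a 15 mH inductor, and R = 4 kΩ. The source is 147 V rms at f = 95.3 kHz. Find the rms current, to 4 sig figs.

30.18 mA

ω = 2πf = 598800 rad/s
X_L = ωL = 8982 Ω
X_C = 1/(ωC) = 11760 Ω
Net reactance X = X_L − X_C = -2779 Ω
Z = 4000 − j2779 Ω
|Z| = √(4000² + 2779²) = 4871 Ω
I = V/|Z| = 147/4871 = 30.18 mA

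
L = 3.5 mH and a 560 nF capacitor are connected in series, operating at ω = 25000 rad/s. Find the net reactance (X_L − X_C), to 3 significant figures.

16.1 Ω

X_L = ωL = 87.5 Ω
X_C = 1/(ωC) = 71.4 Ω
X = 87.5 − 71.4 = 16.1 Ω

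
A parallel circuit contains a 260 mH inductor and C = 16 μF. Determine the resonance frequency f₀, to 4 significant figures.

78.03 Hz

ω₀ = 1/√(LC) = 1/√(0.26 × 1.6e-05) = 490.3 rad/s
f₀ = ω₀/(2π) = 78.03 Hz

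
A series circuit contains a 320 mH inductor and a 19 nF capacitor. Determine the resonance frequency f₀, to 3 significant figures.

ω₀ = 1/√(LC) = 1/√(0.32 × 1.9e-08) = 12820 rad/s
f₀ = ω₀/(2π) = 2.04 kHz

2.04 kHz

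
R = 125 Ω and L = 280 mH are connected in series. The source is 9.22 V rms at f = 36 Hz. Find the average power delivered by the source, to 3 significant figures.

ω = 2πf = 226.2 rad/s
X_L = ωL = 63.3 Ω
Z = 125 + j63.3 Ω
|Z| = √(125² + 63.3²) = 140 Ω
∠Z = arctan(63.3/125) = 26.9°
I = V/|Z| = 65.8 mA
P = VI cos φ = 9.22 × 0.0658 × cos(26.9°) = 541 mW

541 mW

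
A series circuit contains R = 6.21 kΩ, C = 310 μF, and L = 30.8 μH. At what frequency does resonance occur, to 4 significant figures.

1.629 kHz

ω₀ = 1/√(LC) = 1/√(3.08e-05 × 0.00031) = 10230 rad/s
f₀ = ω₀/(2π) = 1.629 kHz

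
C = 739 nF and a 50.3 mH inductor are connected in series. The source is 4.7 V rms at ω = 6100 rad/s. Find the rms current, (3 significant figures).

X_L = ωL = 307 Ω
X_C = 1/(ωC) = 222 Ω
Net reactance X = X_L − X_C = 85.0 Ω
Z = j85.0 Ω
|Z| = √(0² + 85.0²) = 85.0 Ω
I = V/|Z| = 4.7/85.0 = 55.3 mA

55.3 mA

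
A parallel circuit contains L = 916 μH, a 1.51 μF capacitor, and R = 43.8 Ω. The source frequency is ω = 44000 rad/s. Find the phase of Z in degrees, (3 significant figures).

-61.3°

X_L = ωL = 40.3 Ω
X_C = 1/(ωC) = 15.1 Ω
Parallel: admittances add. Y = 1/R + 1/(jωL) + jωC
Y = (0.0228 + j0.0416) S
|Y| = 0.0475 S → |Z| = 1/|Y| = 21.1 Ω, ∠Z = −∠Y = -61.3°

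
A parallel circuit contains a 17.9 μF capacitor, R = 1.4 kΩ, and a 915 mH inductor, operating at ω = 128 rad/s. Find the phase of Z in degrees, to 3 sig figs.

83.5°

X_L = ωL = 117 Ω
X_C = 1/(ωC) = 436 Ω
Parallel: admittances add. Y = 1/R + 1/(jωL) + jωC
Y = (0.000714 − j0.00625) S
|Y| = 0.00629 S → |Z| = 1/|Y| = 159 Ω, ∠Z = −∠Y = 83.5°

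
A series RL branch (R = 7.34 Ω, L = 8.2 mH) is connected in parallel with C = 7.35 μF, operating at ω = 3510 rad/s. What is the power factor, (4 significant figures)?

X_L = ωL = 28.78 Ω
X_C = 1/(ωC) = 38.76 Ω
Branch 1 (R+jX_L): Z₁ = 7.340 + j28.78 Ω, |Z₁| = 29.70 Ω
Branch 2 (−jX_C): Z₂ = −j38.76 Ω
Parallel: Z = Z₁Z₂/(Z₁+Z₂), |Z| = 92.94 Ω, ∠Z = 39.36°
cos φ = cos(39.36°) = 0.7732

0.7732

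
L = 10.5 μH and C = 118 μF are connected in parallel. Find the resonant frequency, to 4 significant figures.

4.522 kHz

ω₀ = 1/√(LC) = 1/√(1.05e-05 × 0.000118) = 28410 rad/s
f₀ = ω₀/(2π) = 4.522 kHz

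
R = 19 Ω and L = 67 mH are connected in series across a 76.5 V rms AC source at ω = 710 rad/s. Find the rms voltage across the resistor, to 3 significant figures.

X_L = ωL = 47.6 Ω
Z = 19.0 + j47.6 Ω
|Z| = √(19.0² + 47.6²) = 51.2 Ω
I = V/|Z| = 1.49 A
V_R = I·|Z_R| = 1.49 × 19.0 = 28.4 V

28.4 V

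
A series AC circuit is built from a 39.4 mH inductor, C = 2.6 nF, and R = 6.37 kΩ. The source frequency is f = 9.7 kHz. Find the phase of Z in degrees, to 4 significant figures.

ω = 2πf = 60950 rad/s
X_L = ωL = 2401 Ω
X_C = 1/(ωC) = 6311 Ω
Net reactance X = X_L − X_C = -3909 Ω
Z = 6370 − j3909 Ω
|Z| = √(6370² + 3909²) = 7474 Ω
∠Z = arctan(-3909/6370) = -31.54°

-31.54°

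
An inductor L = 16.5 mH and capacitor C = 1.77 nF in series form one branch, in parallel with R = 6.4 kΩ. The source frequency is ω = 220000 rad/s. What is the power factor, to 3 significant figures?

X_L = ωL = 3630 Ω
X_C = 1/(ωC) = 2570 Ω
Branch 1: Z₁ = R = 6400 Ω
Branch 2 (series LC): Z₂ = j(X_L − X_C) = j1060 Ω
Parallel: Z = Z₁Z₂/(Z₁+Z₂), |Z| = 1050 Ω, ∠Z = 80.6°
cos φ = cos(80.6°) = 0.164

0.164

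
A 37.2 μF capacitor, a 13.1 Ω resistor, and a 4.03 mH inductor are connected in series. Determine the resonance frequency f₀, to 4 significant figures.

411.1 Hz

ω₀ = 1/√(LC) = 1/√(0.00403 × 3.72e-05) = 2583 rad/s
f₀ = ω₀/(2π) = 411.1 Hz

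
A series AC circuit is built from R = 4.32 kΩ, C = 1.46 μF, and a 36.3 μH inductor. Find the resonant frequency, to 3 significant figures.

ω₀ = 1/√(LC) = 1/√(3.63e-05 × 1.46e-06) = 137400 rad/s
f₀ = ω₀/(2π) = 21.9 kHz

21.9 kHz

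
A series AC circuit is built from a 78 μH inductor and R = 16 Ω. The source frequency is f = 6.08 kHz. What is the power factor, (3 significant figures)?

ω = 2πf = 38200 rad/s
X_L = ωL = 2.98 Ω
Z = 16.0 + j2.98 Ω
|Z| = √(16.0² + 2.98²) = 16.3 Ω
∠Z = arctan(2.98/16.0) = 10.5°
cos φ = cos(10.5°) = 0.983

0.983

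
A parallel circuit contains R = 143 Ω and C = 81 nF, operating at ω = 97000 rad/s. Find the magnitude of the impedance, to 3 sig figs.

95.1 Ω

X_C = 1/(ωC) = 127 Ω
Parallel: admittances add. Y = 1/R + jωC
Y = (0.00699 + j0.00786) S
|Y| = 0.0105 S → |Z| = 1/|Y| = 95.1 Ω, ∠Z = −∠Y = -48.3°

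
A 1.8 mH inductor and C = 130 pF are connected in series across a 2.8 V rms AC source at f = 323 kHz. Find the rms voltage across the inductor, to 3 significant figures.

ω = 2πf = 2.029e+06 rad/s
X_L = ωL = 3650 Ω
X_C = 1/(ωC) = 3790 Ω
Net reactance X = X_L − X_C = -137 Ω
Z = − j137 Ω
|Z| = √(0² + 137²) = 137 Ω
I = V/|Z| = 20.4 mA
V_L = I·|Z_L| = 0.0204 × 3650 = 74.5 V

74.5 V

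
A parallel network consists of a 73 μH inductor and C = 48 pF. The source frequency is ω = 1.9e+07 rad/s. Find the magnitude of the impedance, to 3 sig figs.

5240 Ω

X_L = ωL = 1390 Ω
X_C = 1/(ωC) = 1100 Ω
Parallel: admittances add. Y = 1/(jωL) + jωC
Y = (0 + j0.000191) S
|Y| = 0.000191 S → |Z| = 1/|Y| = 5240 Ω, ∠Z = −∠Y = -90.0°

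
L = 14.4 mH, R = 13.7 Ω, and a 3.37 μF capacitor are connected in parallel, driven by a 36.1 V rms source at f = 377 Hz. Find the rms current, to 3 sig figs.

ω = 2πf = 2369 rad/s
X_L = ωL = 34.1 Ω
X_C = 1/(ωC) = 125 Ω
Parallel: admittances add. Y = 1/R + 1/(jωL) + jωC
Y = (0.0730 − j0.0213) S
|Y| = 0.0760 S → |Z| = 1/|Y| = 13.1 Ω, ∠Z = −∠Y = 16.3°
I = V/|Z| = 36.1/13.1 = 2.75 A

2.75 A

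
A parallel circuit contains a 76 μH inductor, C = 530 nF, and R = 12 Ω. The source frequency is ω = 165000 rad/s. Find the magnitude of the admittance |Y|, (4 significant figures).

83.69 mS

X_L = ωL = 12.54 Ω
X_C = 1/(ωC) = 11.44 Ω
Parallel: admittances add. Y = 1/R + 1/(jωL) + jωC
Y = (0.08333 + j0.007705) S
|Y| = 0.08369 S → |Z| = 1/|Y| = 11.95 Ω, ∠Z = −∠Y = -5.283°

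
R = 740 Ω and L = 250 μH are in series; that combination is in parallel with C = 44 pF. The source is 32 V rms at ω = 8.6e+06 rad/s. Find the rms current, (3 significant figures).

4.73 mA

X_L = ωL = 2150 Ω
X_C = 1/(ωC) = 2640 Ω
Branch 1 (R+jX_L): Z₁ = 740 + j2150 Ω, |Z₁| = 2270 Ω
Branch 2 (−jX_C): Z₂ = −j2640 Ω
Parallel: Z = Z₁Z₂/(Z₁+Z₂), |Z| = 6760 Ω, ∠Z = 14.7°
I = V/|Z| = 32/6760 = 4.73 mA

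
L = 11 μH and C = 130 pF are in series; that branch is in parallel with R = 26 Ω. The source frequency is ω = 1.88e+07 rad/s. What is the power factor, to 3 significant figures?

0.992

X_L = ωL = 207 Ω
X_C = 1/(ωC) = 409 Ω
Branch 1: Z₁ = R = 26.0 Ω
Branch 2 (series LC): Z₂ = j(X_L − X_C) = −j202 Ω
Parallel: Z = Z₁Z₂/(Z₁+Z₂), |Z| = 25.8 Ω, ∠Z = -7.32°
cos φ = cos(-7.32°) = 0.992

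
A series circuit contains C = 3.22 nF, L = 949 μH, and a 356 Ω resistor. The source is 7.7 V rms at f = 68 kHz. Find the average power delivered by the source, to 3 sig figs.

91.8 mW

ω = 2πf = 427300 rad/s
X_L = ωL = 405 Ω
X_C = 1/(ωC) = 727 Ω
Net reactance X = X_L − X_C = -321 Ω
Z = 356 − j321 Ω
|Z| = √(356² + 321²) = 480 Ω
∠Z = arctan(-321/356) = -42.1°
I = V/|Z| = 16.1 mA
P = VI cos φ = 7.7 × 0.0161 × cos(-42.1°) = 91.8 mW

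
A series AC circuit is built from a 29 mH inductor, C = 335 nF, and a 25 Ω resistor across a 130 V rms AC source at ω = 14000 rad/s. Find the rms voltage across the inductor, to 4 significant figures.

271.5 V

X_L = ωL = 406.0 Ω
X_C = 1/(ωC) = 213.2 Ω
Net reactance X = X_L − X_C = 192.8 Ω
Z = 25.00 + j192.8 Ω
|Z| = √(25.00² + 192.8²) = 194.4 Ω
I = V/|Z| = 668.7 mA
V_L = I·|Z_L| = 0.6687 × 406.0 = 271.5 V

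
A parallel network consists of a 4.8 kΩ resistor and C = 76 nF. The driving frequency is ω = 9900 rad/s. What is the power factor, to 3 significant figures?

X_C = 1/(ωC) = 1330 Ω
Parallel: admittances add. Y = 1/R + jωC
Y = (0.000208 + j0.000752) S
|Y| = 0.000781 S → |Z| = 1/|Y| = 1280 Ω, ∠Z = −∠Y = -74.5°
cos φ = cos(-74.5°) = 0.267

0.267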